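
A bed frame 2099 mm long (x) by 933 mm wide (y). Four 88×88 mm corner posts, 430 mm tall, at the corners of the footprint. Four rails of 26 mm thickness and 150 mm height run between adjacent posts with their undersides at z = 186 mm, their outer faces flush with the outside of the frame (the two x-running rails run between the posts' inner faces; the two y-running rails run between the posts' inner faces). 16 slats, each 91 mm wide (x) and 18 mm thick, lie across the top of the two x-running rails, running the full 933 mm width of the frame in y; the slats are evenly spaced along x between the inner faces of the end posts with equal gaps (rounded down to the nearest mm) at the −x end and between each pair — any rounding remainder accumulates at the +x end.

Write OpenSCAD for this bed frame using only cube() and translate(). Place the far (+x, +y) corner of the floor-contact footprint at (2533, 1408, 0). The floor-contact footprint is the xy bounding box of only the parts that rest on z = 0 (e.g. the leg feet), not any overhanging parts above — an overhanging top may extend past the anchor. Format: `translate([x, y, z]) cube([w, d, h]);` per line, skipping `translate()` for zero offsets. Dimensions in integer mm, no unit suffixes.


translate([434, 475, 0]) cube([88, 88, 430]);
translate([434, 1320, 0]) cube([88, 88, 430]);
translate([2445, 475, 0]) cube([88, 88, 430]);
translate([2445, 1320, 0]) cube([88, 88, 430]);
translate([522, 475, 186]) cube([1923, 26, 150]);
translate([522, 1382, 186]) cube([1923, 26, 150]);
translate([434, 563, 186]) cube([26, 757, 150]);
translate([2507, 563, 186]) cube([26, 757, 150]);
translate([549, 475, 336]) cube([91, 933, 18]);
translate([667, 475, 336]) cube([91, 933, 18]);
translate([785, 475, 336]) cube([91, 933, 18]);
translate([903, 475, 336]) cube([91, 933, 18]);
translate([1021, 475, 336]) cube([91, 933, 18]);
translate([1139, 475, 336]) cube([91, 933, 18]);
translate([1257, 475, 336]) cube([91, 933, 18]);
translate([1375, 475, 336]) cube([91, 933, 18]);
translate([1493, 475, 336]) cube([91, 933, 18]);
translate([1611, 475, 336]) cube([91, 933, 18]);
translate([1729, 475, 336]) cube([91, 933, 18]);
translate([1847, 475, 336]) cube([91, 933, 18]);
translate([1965, 475, 336]) cube([91, 933, 18]);
translate([2083, 475, 336]) cube([91, 933, 18]);
translate([2201, 475, 336]) cube([91, 933, 18]);
translate([2319, 475, 336]) cube([91, 933, 18]);


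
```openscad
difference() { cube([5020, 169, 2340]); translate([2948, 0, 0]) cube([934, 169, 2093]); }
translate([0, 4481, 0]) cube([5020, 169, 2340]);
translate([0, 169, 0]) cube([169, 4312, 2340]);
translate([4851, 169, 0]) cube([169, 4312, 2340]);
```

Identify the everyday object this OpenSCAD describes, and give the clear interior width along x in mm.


A single room. The interior width is 4682 mm.

Four walls enclosing a rectangle with a door in the front wall — a room. Outside width 5020 minus two 169 mm walls gives 4682 mm.


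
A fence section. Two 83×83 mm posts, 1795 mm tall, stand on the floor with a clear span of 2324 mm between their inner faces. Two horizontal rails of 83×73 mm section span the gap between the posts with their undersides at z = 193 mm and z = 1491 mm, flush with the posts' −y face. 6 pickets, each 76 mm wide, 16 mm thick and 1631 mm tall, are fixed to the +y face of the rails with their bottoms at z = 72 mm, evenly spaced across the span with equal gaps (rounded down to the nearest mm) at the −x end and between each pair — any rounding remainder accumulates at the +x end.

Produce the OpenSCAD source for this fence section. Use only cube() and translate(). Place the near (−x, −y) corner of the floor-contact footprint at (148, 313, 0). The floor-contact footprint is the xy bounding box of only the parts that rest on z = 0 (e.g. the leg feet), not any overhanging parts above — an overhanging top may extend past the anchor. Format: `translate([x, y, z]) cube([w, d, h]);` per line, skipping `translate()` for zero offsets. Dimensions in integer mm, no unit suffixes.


translate([148, 313, 0]) cube([83, 83, 1795]);
translate([2555, 313, 0]) cube([83, 83, 1795]);
translate([231, 313, 193]) cube([2324, 83, 73]);
translate([231, 313, 1491]) cube([2324, 83, 73]);
translate([497, 396, 72]) cube([76, 16, 1631]);
translate([839, 396, 72]) cube([76, 16, 1631]);
translate([1181, 396, 72]) cube([76, 16, 1631]);
translate([1523, 396, 72]) cube([76, 16, 1631]);
translate([1865, 396, 72]) cube([76, 16, 1631]);
translate([2207, 396, 72]) cube([76, 16, 1631]);


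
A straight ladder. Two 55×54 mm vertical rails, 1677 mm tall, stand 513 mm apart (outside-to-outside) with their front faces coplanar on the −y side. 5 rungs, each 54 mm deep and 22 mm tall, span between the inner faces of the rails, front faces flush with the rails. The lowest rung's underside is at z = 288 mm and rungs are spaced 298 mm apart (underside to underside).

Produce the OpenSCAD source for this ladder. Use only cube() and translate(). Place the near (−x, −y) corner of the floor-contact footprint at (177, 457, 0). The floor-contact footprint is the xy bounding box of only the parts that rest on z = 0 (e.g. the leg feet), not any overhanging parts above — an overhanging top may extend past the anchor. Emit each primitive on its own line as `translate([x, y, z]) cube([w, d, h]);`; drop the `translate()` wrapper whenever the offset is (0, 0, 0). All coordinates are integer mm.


translate([177, 457, 0]) cube([55, 54, 1677]);
translate([635, 457, 0]) cube([55, 54, 1677]);
translate([232, 457, 288]) cube([403, 54, 22]);
translate([232, 457, 586]) cube([403, 54, 22]);
translate([232, 457, 884]) cube([403, 54, 22]);
translate([232, 457, 1182]) cube([403, 54, 22]);
translate([232, 457, 1480]) cube([403, 54, 22]);


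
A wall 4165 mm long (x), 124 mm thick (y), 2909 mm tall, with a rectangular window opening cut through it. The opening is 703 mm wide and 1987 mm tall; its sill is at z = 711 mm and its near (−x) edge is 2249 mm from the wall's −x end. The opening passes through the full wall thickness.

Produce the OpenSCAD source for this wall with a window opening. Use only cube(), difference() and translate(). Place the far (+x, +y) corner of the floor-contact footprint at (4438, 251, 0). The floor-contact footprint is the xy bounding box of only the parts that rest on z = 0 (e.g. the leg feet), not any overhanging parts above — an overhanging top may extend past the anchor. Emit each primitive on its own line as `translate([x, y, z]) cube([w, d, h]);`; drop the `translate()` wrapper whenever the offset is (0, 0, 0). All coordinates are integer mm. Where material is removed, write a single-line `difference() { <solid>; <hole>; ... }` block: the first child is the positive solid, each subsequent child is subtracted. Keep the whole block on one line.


difference() { translate([273, 127, 0]) cube([4165, 124, 2909]); translate([2522, 127, 711]) cube([703, 124, 1987]); }


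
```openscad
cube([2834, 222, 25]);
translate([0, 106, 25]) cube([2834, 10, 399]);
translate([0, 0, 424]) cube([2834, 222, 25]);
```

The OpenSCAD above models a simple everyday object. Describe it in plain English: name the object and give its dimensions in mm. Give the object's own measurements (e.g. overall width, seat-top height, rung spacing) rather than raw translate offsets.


An I-beam lying along x, 2834 mm long. Overall section height 449 mm. Two flanges 222 mm wide (y) and 25 mm thick, one on the floor and one at the top; a web 10 mm thick runs between them, centred on the flange width.


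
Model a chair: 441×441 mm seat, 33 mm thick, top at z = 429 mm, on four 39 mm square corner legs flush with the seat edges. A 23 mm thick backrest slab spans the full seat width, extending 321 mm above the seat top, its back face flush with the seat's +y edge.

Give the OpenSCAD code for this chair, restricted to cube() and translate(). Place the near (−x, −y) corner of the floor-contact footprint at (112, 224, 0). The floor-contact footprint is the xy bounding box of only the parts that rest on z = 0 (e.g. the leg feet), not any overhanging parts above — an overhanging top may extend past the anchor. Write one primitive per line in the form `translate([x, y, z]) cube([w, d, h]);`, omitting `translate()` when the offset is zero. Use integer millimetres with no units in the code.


translate([112, 224, 396]) cube([441, 441, 33]);
translate([112, 224, 0]) cube([39, 39, 396]);
translate([514, 224, 0]) cube([39, 39, 396]);
translate([112, 626, 0]) cube([39, 39, 396]);
translate([514, 626, 0]) cube([39, 39, 396]);
translate([112, 642, 429]) cube([441, 23, 321]);


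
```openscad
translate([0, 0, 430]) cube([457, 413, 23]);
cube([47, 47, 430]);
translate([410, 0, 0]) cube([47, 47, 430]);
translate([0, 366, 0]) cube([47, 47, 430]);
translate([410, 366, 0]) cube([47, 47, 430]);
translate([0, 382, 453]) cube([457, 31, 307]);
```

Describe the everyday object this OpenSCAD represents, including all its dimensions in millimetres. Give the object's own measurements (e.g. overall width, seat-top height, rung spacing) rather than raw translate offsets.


A chair. The seat is a 457×413×23 mm slab with its top at z = 453 mm, on four 47×47 mm corner legs (flush with the seat edges, standing on z = 0). A flat backrest 31 mm thick, 307 mm tall, spans the full seat width and rises from the seat top along its +y edge, rear face flush with the rear of the seat.


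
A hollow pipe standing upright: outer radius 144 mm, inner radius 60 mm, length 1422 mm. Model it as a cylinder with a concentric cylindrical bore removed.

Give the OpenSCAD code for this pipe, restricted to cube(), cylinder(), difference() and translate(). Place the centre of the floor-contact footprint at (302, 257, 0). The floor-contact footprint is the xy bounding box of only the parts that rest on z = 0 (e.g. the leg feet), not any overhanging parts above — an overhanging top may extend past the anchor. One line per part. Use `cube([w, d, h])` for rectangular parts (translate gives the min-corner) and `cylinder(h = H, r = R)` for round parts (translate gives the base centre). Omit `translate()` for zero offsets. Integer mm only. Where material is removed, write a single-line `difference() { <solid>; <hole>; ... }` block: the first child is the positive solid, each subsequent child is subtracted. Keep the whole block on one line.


difference() { translate([302, 257, 0]) cylinder(h = 1422, r = 144); translate([302, 257, 0]) cylinder(h = 1422, r = 60); }


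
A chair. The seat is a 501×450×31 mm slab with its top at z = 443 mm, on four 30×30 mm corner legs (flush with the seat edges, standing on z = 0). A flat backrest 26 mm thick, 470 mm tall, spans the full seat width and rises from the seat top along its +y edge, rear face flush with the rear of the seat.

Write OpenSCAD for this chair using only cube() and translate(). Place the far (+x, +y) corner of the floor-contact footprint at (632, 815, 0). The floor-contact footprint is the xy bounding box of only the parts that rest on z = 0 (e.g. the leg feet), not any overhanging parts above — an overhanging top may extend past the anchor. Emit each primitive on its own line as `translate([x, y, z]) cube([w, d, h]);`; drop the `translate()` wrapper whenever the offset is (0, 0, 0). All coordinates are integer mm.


translate([131, 365, 412]) cube([501, 450, 31]);
translate([131, 365, 0]) cube([30, 30, 412]);
translate([602, 365, 0]) cube([30, 30, 412]);
translate([131, 785, 0]) cube([30, 30, 412]);
translate([602, 785, 0]) cube([30, 30, 412]);
translate([131, 789, 443]) cube([501, 26, 470]);


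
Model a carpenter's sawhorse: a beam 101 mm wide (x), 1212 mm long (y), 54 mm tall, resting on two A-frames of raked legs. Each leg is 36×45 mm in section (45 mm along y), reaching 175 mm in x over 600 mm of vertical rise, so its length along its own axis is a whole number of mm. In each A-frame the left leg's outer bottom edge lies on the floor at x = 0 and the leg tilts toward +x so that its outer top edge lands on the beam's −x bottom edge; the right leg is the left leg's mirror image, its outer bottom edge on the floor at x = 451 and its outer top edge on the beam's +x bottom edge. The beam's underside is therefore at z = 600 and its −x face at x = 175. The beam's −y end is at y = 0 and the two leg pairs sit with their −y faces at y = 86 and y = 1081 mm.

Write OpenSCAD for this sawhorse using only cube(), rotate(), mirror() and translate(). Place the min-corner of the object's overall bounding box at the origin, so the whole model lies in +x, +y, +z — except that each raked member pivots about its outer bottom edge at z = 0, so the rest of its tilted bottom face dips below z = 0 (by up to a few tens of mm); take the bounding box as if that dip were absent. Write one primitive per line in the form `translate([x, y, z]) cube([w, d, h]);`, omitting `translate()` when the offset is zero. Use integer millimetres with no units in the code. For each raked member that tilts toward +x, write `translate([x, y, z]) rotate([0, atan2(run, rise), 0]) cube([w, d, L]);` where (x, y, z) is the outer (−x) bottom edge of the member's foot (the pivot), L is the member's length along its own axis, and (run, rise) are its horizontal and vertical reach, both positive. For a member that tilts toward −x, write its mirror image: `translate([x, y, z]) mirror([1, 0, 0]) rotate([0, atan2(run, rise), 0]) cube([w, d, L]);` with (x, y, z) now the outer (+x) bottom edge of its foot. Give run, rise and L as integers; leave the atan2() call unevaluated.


translate([175, 0, 600]) cube([101, 1212, 54]);
translate([0, 86, 0]) rotate([0, atan2(175, 600), 0]) cube([36, 45, 625]);
translate([451, 86, 0]) mirror([1, 0, 0]) rotate([0, atan2(175, 600), 0]) cube([36, 45, 625]);
translate([0, 1081, 0]) rotate([0, atan2(175, 600), 0]) cube([36, 45, 625]);
translate([451, 1081, 0]) mirror([1, 0, 0]) rotate([0, atan2(175, 600), 0]) cube([36, 45, 625]);


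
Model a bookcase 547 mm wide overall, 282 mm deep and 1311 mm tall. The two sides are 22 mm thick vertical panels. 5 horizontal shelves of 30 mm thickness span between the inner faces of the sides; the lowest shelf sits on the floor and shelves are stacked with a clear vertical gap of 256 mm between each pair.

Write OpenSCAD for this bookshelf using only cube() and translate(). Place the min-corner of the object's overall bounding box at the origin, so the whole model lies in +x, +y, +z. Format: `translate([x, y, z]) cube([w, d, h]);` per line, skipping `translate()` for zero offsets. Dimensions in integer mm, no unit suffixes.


cube([22, 282, 1311]);
translate([525, 0, 0]) cube([22, 282, 1311]);
translate([22, 0, 0]) cube([503, 282, 30]);
translate([22, 0, 286]) cube([503, 282, 30]);
translate([22, 0, 572]) cube([503, 282, 30]);
translate([22, 0, 858]) cube([503, 282, 30]);
translate([22, 0, 1144]) cube([503, 282, 30]);


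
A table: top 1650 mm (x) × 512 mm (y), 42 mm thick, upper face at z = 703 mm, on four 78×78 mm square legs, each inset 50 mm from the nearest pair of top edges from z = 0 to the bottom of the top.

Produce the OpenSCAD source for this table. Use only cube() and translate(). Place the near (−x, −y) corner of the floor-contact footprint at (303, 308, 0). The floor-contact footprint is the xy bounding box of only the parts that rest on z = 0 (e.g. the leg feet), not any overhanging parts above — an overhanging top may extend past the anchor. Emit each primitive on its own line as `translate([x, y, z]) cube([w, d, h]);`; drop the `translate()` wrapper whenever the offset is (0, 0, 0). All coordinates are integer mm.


translate([253, 258, 661]) cube([1650, 512, 42]);
translate([303, 308, 0]) cube([78, 78, 661]);
translate([1775, 308, 0]) cube([78, 78, 661]);
translate([303, 642, 0]) cube([78, 78, 661]);
translate([1775, 642, 0]) cube([78, 78, 661]);


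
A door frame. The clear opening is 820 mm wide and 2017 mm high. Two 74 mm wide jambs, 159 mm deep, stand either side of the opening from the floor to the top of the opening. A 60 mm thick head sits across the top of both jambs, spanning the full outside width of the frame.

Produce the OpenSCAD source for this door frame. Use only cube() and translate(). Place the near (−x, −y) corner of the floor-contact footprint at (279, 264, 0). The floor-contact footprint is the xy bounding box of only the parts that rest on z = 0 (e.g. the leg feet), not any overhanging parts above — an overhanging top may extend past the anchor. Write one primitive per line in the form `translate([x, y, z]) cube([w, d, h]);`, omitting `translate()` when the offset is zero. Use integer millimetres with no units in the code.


translate([279, 264, 0]) cube([74, 159, 2017]);
translate([1173, 264, 0]) cube([74, 159, 2017]);
translate([279, 264, 2017]) cube([968, 159, 60]);


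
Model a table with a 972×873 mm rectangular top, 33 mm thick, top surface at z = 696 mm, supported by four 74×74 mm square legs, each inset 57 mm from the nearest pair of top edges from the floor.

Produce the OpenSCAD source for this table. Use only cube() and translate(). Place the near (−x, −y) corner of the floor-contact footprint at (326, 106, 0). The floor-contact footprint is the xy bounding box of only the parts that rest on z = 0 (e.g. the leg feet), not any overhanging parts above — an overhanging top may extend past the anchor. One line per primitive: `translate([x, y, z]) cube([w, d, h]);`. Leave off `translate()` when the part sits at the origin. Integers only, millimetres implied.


translate([269, 49, 663]) cube([972, 873, 33]);
translate([326, 106, 0]) cube([74, 74, 663]);
translate([1110, 106, 0]) cube([74, 74, 663]);
translate([326, 791, 0]) cube([74, 74, 663]);
translate([1110, 791, 0]) cube([74, 74, 663]);


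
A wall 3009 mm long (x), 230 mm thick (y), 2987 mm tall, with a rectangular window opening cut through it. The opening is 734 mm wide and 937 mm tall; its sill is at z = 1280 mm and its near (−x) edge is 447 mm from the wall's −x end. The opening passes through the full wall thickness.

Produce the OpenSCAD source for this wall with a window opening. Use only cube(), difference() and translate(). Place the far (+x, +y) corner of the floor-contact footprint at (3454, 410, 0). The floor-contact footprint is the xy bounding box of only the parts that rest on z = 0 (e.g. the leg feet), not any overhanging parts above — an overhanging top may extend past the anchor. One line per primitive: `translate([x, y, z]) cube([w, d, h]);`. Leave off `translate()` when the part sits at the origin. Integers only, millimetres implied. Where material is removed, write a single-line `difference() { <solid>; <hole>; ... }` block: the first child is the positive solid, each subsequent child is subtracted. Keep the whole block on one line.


difference() { translate([445, 180, 0]) cube([3009, 230, 2987]); translate([892, 180, 1280]) cube([734, 230, 937]); }


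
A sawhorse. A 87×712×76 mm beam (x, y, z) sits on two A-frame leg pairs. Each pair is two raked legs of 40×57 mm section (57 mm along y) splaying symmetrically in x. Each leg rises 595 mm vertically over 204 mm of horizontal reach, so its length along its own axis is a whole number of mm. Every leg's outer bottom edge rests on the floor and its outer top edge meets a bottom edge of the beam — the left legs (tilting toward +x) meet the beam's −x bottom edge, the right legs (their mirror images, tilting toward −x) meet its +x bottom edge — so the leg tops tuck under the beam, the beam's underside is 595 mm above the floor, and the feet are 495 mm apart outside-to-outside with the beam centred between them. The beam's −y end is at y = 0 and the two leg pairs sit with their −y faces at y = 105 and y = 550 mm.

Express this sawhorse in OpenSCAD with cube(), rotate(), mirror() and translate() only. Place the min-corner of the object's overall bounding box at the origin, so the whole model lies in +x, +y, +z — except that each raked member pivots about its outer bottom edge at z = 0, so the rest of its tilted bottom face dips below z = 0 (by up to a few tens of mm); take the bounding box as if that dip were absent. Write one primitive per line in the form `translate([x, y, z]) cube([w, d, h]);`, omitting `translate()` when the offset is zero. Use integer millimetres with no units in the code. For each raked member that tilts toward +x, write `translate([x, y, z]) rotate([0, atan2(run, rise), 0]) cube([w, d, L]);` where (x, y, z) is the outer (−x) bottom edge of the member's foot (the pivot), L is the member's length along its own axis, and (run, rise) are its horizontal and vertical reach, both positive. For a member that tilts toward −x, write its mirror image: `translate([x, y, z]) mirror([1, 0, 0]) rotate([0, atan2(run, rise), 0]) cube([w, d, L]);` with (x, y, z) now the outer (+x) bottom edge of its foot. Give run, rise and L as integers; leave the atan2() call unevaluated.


translate([204, 0, 595]) cube([87, 712, 76]);
translate([0, 105, 0]) rotate([0, atan2(204, 595), 0]) cube([40, 57, 629]);
translate([495, 105, 0]) mirror([1, 0, 0]) rotate([0, atan2(204, 595), 0]) cube([40, 57, 629]);
translate([0, 550, 0]) rotate([0, atan2(204, 595), 0]) cube([40, 57, 629]);
translate([495, 550, 0]) mirror([1, 0, 0]) rotate([0, atan2(204, 595), 0]) cube([40, 57, 629]);


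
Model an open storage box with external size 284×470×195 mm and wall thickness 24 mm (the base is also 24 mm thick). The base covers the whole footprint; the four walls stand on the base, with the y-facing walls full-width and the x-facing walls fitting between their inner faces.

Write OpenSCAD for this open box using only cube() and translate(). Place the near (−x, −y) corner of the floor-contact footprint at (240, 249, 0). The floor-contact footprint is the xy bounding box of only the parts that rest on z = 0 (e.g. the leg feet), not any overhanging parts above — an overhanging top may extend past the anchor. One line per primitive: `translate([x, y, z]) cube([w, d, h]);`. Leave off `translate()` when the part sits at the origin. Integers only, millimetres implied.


translate([240, 249, 0]) cube([284, 470, 24]);
translate([240, 249, 24]) cube([284, 24, 171]);
translate([240, 695, 24]) cube([284, 24, 171]);
translate([240, 273, 24]) cube([24, 422, 171]);
translate([500, 273, 24]) cube([24, 422, 171]);


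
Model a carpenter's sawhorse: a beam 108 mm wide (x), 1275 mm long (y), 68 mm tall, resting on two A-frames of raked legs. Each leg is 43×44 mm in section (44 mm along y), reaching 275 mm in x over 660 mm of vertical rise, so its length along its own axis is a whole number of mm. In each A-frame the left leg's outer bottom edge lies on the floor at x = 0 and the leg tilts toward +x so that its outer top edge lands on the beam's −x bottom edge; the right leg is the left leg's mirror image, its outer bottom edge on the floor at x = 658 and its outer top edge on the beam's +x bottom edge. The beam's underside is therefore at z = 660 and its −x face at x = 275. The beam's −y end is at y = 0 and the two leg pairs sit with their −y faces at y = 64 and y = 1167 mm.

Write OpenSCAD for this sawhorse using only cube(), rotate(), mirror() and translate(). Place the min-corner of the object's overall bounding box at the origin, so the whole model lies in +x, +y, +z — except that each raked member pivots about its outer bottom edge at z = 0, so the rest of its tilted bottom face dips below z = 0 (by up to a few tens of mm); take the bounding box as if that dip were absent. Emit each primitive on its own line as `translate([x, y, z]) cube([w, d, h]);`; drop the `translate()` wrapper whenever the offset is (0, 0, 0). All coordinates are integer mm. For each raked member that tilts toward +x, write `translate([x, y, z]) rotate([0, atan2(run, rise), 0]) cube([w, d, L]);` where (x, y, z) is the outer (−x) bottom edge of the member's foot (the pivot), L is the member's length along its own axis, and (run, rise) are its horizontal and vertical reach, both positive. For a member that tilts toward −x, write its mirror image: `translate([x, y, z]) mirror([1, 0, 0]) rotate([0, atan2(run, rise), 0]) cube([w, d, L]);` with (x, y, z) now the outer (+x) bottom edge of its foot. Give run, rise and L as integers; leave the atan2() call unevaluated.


// leg length = √(275² + 660²) = 715
// right-leg outer foot x = 2·275 + 108 = 658
// beam min-corner = (275, 0, 660)
translate([275, 0, 660]) cube([108, 1275, 68]);
translate([0, 64, 0]) rotate([0, atan2(275, 660), 0]) cube([43, 44, 715]);
translate([658, 64, 0]) mirror([1, 0, 0]) rotate([0, atan2(275, 660), 0]) cube([43, 44, 715]);
translate([0, 1167, 0]) rotate([0, atan2(275, 660), 0]) cube([43, 44, 715]);
translate([658, 1167, 0]) mirror([1, 0, 0]) rotate([0, atan2(275, 660), 0]) cube([43, 44, 715]);


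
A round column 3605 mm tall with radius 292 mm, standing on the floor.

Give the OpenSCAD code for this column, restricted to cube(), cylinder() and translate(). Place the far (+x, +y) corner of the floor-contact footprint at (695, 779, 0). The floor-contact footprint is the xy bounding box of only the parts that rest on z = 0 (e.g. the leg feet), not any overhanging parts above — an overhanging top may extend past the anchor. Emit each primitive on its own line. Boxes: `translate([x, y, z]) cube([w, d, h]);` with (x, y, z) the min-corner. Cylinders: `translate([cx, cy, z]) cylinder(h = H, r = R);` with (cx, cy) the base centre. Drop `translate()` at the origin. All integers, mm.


translate([403, 487, 0]) cylinder(h = 3605, r = 292);


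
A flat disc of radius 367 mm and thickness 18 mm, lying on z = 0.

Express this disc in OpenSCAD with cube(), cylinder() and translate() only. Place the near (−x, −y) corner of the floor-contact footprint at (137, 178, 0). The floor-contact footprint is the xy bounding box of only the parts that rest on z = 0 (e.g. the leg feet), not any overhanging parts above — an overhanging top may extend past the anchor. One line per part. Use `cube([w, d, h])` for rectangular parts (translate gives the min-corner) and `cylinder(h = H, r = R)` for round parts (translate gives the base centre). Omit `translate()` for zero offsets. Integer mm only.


translate([504, 545, 0]) cylinder(h = 18, r = 367);


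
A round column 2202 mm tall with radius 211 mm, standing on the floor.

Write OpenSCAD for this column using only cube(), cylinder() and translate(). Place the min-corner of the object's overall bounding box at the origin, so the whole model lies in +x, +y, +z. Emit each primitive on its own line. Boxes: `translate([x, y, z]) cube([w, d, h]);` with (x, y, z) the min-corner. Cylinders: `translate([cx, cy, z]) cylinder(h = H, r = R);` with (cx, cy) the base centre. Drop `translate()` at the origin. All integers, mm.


translate([211, 211, 0]) cylinder(h = 2202, r = 211);


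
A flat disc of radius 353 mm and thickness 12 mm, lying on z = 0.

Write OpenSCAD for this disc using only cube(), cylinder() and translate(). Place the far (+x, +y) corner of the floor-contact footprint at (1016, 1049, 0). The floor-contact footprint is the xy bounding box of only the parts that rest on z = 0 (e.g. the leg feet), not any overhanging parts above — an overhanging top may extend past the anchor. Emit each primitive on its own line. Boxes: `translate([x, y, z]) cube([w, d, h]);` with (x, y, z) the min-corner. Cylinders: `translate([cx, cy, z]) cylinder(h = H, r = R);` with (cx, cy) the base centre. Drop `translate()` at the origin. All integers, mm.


translate([663, 696, 0]) cylinder(h = 12, r = 353);


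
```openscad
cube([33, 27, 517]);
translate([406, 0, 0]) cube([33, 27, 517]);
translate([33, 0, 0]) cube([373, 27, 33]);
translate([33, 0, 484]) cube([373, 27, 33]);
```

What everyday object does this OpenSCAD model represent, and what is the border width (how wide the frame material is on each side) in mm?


A picture frame. The border width is 33 mm.

Four thin pieces enclosing a rectangular opening — a picture frame. The two full-height stiles are 517 mm tall; the top rail sits at z = 484 and is 33 mm tall, so the border above the opening is 517 − 484 = 33 mm, matching the stile x-width.


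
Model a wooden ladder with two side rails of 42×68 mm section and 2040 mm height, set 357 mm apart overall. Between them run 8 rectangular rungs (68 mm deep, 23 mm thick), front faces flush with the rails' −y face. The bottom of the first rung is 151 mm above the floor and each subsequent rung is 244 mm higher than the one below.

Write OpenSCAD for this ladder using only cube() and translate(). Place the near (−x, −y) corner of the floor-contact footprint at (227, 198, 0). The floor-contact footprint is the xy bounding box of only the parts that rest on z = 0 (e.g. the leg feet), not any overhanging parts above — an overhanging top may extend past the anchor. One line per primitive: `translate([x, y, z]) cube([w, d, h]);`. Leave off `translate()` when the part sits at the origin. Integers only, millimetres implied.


translate([227, 198, 0]) cube([42, 68, 2040]);
translate([542, 198, 0]) cube([42, 68, 2040]);
translate([269, 198, 151]) cube([273, 68, 23]);
translate([269, 198, 395]) cube([273, 68, 23]);
translate([269, 198, 639]) cube([273, 68, 23]);
translate([269, 198, 883]) cube([273, 68, 23]);
translate([269, 198, 1127]) cube([273, 68, 23]);
translate([269, 198, 1371]) cube([273, 68, 23]);
translate([269, 198, 1615]) cube([273, 68, 23]);
translate([269, 198, 1859]) cube([273, 68, 23]);


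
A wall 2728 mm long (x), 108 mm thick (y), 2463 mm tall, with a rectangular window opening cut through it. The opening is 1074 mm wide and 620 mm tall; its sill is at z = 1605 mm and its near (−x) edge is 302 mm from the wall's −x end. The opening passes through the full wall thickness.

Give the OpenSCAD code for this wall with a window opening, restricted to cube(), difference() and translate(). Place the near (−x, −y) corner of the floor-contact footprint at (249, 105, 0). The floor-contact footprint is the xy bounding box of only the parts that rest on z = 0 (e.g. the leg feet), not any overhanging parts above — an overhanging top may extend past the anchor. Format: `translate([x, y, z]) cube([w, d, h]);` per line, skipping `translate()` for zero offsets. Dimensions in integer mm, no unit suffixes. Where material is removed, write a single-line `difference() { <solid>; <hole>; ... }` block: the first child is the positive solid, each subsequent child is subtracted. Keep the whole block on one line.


difference() { translate([249, 105, 0]) cube([2728, 108, 2463]); translate([551, 105, 1605]) cube([1074, 108, 620]); }


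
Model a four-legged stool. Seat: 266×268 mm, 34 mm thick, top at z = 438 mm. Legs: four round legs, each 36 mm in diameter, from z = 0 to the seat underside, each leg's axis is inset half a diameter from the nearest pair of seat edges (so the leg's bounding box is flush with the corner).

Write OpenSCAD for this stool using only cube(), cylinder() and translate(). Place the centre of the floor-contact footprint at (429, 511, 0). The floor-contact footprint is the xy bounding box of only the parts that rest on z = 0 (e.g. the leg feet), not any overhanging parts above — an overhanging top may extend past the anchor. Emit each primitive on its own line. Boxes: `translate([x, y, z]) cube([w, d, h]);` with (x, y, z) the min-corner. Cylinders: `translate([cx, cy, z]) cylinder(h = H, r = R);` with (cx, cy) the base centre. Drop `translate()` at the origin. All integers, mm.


// leg_h = 438 - 34 = 404
translate([296, 377, 404]) cube([266, 268, 34]);
translate([314, 395, 0]) cylinder(h = 404, r = 18);
translate([544, 395, 0]) cylinder(h = 404, r = 18);
translate([314, 627, 0]) cylinder(h = 404, r = 18);
translate([544, 627, 0]) cylinder(h = 404, r = 18);


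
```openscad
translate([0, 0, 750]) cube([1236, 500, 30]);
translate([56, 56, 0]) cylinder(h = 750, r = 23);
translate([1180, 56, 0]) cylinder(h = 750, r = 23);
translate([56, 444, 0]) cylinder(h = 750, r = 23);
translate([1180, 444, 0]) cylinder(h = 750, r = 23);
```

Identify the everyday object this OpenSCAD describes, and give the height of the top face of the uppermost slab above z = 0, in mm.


A table. The table height is 780 mm.

A 1236×500×30 slab sits at z = 750 on four Ø46 mm round legs — a table. The top surface is at 750 + 30 = 780 mm.


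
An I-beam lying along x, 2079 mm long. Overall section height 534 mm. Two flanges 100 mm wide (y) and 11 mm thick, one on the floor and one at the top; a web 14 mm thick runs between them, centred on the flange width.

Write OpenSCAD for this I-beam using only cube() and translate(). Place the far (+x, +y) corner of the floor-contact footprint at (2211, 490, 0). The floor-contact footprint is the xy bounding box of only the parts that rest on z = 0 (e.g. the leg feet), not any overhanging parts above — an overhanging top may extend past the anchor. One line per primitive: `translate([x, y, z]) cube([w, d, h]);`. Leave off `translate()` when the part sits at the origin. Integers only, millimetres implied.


translate([132, 390, 0]) cube([2079, 100, 11]);
translate([132, 433, 11]) cube([2079, 14, 512]);
translate([132, 390, 523]) cube([2079, 100, 11]);


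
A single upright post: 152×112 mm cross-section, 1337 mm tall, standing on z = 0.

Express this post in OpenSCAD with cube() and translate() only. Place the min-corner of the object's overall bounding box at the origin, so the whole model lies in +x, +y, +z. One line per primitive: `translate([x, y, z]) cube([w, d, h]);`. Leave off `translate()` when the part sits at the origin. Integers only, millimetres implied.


cube([152, 112, 1337]);


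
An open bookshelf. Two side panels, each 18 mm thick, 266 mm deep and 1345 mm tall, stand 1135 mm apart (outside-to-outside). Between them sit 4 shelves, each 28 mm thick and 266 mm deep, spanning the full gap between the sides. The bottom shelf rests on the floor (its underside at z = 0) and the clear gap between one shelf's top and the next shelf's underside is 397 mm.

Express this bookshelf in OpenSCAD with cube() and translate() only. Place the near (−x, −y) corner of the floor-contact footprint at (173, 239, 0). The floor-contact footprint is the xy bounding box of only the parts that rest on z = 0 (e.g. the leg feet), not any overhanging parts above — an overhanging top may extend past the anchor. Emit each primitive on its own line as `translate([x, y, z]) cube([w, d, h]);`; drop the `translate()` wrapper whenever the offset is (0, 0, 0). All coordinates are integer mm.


translate([173, 239, 0]) cube([18, 266, 1345]);
translate([1290, 239, 0]) cube([18, 266, 1345]);
translate([191, 239, 0]) cube([1099, 266, 28]);
translate([191, 239, 425]) cube([1099, 266, 28]);
translate([191, 239, 850]) cube([1099, 266, 28]);
translate([191, 239, 1275]) cube([1099, 266, 28]);


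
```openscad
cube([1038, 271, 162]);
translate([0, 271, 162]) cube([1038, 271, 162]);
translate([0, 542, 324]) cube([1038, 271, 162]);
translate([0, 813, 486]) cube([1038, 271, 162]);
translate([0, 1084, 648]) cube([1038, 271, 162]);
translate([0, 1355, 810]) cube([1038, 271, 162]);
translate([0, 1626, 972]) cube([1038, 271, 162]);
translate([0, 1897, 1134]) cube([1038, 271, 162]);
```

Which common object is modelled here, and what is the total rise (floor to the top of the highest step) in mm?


A staircase. The total rise is 1296 mm.

8 identical blocks, each offset up and back from the previous — a staircase. Each step is 162 mm tall and there are 8 of them, so the total rise is 8 × 162 = 1296 mm.


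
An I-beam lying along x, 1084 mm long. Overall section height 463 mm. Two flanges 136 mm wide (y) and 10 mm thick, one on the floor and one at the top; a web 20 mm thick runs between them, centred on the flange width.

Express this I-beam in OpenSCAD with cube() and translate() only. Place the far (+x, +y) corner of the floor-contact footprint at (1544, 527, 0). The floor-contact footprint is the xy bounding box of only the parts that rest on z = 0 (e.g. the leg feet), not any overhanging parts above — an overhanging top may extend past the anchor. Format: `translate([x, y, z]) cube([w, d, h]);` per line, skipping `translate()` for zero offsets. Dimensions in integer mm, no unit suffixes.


translate([460, 391, 0]) cube([1084, 136, 10]);
translate([460, 449, 10]) cube([1084, 20, 443]);
translate([460, 391, 453]) cube([1084, 136, 10]);


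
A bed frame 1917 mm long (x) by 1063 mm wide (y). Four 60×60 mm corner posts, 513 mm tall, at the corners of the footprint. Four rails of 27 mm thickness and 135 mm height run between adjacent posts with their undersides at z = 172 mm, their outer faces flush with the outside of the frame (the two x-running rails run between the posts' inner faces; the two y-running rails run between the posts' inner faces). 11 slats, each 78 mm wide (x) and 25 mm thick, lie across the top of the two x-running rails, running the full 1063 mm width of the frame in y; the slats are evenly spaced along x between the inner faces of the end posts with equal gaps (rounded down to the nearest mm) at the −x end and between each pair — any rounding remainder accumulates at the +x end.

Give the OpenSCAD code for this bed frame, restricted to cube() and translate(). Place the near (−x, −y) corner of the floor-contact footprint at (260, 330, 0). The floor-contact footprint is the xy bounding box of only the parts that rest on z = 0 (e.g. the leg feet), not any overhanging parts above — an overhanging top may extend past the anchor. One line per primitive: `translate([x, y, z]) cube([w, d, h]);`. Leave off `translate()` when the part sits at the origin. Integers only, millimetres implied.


// slat z = rail_z + rail_h = 172 + 135 = 307
// slat gap = ⌊(1797 − 11·78) / 12⌋ = 78
translate([260, 330, 0]) cube([60, 60, 513]);
translate([260, 1333, 0]) cube([60, 60, 513]);
translate([2117, 330, 0]) cube([60, 60, 513]);
translate([2117, 1333, 0]) cube([60, 60, 513]);
translate([320, 330, 172]) cube([1797, 27, 135]);
translate([320, 1366, 172]) cube([1797, 27, 135]);
translate([260, 390, 172]) cube([27, 943, 135]);
translate([2150, 390, 172]) cube([27, 943, 135]);
translate([398, 330, 307]) cube([78, 1063, 25]);
translate([554, 330, 307]) cube([78, 1063, 25]);
translate([710, 330, 307]) cube([78, 1063, 25]);
translate([866, 330, 307]) cube([78, 1063, 25]);
translate([1022, 330, 307]) cube([78, 1063, 25]);
translate([1178, 330, 307]) cube([78, 1063, 25]);
translate([1334, 330, 307]) cube([78, 1063, 25]);
translate([1490, 330, 307]) cube([78, 1063, 25]);
translate([1646, 330, 307]) cube([78, 1063, 25]);
translate([1802, 330, 307]) cube([78, 1063, 25]);
translate([1958, 330, 307]) cube([78, 1063, 25]);


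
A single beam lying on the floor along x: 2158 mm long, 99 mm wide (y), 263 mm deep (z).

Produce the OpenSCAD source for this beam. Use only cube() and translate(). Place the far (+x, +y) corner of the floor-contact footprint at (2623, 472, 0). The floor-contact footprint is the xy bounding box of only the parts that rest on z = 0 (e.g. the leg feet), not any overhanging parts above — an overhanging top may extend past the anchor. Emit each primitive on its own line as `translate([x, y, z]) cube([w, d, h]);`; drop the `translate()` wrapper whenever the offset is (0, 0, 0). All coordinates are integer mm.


translate([465, 373, 0]) cube([2158, 99, 263]);


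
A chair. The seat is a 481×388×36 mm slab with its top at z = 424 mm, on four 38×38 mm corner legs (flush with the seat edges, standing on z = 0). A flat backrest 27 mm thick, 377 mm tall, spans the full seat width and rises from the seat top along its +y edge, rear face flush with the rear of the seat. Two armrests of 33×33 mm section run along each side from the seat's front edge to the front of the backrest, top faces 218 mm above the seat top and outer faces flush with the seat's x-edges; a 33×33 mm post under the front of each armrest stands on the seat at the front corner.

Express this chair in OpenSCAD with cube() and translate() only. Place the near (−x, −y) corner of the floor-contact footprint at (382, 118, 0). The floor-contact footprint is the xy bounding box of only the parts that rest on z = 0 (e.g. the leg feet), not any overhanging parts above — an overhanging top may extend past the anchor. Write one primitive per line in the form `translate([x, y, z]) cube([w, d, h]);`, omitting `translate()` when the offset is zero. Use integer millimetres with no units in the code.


// leg_h = 424 - 36 = 388
// arm post h = 218 - 33 = 185
translate([382, 118, 388]) cube([481, 388, 36]);
translate([382, 118, 0]) cube([38, 38, 388]);
translate([825, 118, 0]) cube([38, 38, 388]);
translate([382, 468, 0]) cube([38, 38, 388]);
translate([825, 468, 0]) cube([38, 38, 388]);
translate([382, 479, 424]) cube([481, 27, 377]);
translate([382, 118, 609]) cube([33, 361, 33]);
translate([830, 118, 609]) cube([33, 361, 33]);
translate([382, 118, 424]) cube([33, 33, 185]);
translate([830, 118, 424]) cube([33, 33, 185]);
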